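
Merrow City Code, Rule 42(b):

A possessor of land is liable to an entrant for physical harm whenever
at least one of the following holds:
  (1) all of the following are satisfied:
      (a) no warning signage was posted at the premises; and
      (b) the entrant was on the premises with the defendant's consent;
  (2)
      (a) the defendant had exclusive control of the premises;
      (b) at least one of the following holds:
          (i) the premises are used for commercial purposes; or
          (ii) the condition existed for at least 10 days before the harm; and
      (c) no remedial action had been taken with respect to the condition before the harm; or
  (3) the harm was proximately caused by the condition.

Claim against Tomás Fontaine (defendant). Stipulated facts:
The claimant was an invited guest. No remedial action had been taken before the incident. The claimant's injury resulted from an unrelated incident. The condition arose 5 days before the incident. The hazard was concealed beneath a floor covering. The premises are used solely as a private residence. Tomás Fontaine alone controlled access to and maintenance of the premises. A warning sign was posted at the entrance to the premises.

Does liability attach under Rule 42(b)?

No — not liable.

(a) no signage posted — not satisfied.
(b) consent to enter — satisfied.
(1): F AND T → false.
(a) exclusive control — satisfied.
(i) commercial use — not met.
(ii) condition ≥10 days old — fails.
(b): F OR F → false.
(c) no remedial action — holds.
So (2) is not satisfied (T AND F AND T).
(3) proximate cause — not met.
Overall: F OR F OR F → false.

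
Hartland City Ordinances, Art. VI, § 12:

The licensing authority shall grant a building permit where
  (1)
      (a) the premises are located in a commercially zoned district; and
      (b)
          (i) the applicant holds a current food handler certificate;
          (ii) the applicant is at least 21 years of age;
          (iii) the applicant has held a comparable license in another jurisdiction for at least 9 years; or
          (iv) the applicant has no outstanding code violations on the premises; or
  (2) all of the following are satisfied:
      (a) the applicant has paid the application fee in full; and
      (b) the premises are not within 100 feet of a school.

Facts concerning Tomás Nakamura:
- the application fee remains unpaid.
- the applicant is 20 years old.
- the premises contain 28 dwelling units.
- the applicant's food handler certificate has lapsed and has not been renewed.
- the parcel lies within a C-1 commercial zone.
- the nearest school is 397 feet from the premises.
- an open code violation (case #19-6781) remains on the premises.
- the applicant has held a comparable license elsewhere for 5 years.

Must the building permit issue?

(a) commercially zoned — holds.
(i) food handler cert. — fails.
(ii) age ≥ 21 — fails.
(iii) prior license ≥ 9 yr — not met.
(iv) no code violations — fails.
(b) = F OR F OR F OR F = false.
So (1) is not satisfied (T AND F).
(a) fee paid — fails.
(b) ≥100 ft from school — satisfied.
(2) = F AND T = false.
Overall = F OR F = false.

No — denied.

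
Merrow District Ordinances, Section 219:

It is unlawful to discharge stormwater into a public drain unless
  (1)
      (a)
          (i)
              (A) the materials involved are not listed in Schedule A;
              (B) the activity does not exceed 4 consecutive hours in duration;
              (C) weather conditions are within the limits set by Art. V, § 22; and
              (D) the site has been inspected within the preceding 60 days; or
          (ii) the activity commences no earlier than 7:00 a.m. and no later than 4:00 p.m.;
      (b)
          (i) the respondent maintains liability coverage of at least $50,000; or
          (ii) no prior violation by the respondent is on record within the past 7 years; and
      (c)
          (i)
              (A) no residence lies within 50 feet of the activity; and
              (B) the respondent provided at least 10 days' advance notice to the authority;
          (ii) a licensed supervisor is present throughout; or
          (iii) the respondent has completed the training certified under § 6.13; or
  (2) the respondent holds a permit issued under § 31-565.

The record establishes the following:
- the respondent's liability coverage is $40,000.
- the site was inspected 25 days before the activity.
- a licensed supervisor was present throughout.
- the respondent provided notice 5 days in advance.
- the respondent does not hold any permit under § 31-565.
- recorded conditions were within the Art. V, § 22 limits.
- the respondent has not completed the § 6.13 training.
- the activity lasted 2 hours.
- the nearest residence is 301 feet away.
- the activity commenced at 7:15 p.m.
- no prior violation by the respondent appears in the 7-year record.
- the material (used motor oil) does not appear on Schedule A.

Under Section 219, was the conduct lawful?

(A) not (Schedule A material) — satisfied.
(B) ≤ 4 hrs duration — met.
(C) weather ok — holds.
(D) site inspected — met.
(i): T AND T AND T AND T → true.
(ii) start within hours — fails.
(a) = T OR F = true.
(i) coverage ≥ $50,000 — not satisfied.
(ii) no prior violation — holds.
(b): F OR T → true.
(A) no residence in 50 ft — holds.
(B) ≥10 days' notice — not satisfied.
So (i) is not satisfied (T AND F).
(ii) supervisor present — satisfied.
(iii) training certified — fails.
(c): F OR T OR F → true.
(1) = T AND T AND T = true.
(2) holds permit — not met.
So Overall is satisfied (T OR F).

Yes — lawful.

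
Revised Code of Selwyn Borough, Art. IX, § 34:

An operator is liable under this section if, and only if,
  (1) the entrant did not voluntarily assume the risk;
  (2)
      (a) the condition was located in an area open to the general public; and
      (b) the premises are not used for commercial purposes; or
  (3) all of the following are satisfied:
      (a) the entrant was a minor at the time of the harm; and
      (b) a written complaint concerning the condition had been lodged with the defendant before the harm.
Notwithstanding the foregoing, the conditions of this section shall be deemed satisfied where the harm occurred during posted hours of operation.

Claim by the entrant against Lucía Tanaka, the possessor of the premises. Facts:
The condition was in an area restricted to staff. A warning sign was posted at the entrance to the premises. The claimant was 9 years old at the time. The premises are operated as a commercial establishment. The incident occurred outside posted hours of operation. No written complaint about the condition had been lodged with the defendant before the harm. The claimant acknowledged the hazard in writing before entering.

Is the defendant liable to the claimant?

(1) no assumed risk — not satisfied.
(a) public area — fails.
(b) not (commercial use) — not met.
(2): F AND F → false.
(a) entrant a minor — holds.
(b) complaint lodged — not met.
So (3) is not satisfied (T AND F).
Overall: F OR F OR F → false.
Exception (during posted hours) — not satisfied.
Result: main false OR exception false → false.

No — not liable.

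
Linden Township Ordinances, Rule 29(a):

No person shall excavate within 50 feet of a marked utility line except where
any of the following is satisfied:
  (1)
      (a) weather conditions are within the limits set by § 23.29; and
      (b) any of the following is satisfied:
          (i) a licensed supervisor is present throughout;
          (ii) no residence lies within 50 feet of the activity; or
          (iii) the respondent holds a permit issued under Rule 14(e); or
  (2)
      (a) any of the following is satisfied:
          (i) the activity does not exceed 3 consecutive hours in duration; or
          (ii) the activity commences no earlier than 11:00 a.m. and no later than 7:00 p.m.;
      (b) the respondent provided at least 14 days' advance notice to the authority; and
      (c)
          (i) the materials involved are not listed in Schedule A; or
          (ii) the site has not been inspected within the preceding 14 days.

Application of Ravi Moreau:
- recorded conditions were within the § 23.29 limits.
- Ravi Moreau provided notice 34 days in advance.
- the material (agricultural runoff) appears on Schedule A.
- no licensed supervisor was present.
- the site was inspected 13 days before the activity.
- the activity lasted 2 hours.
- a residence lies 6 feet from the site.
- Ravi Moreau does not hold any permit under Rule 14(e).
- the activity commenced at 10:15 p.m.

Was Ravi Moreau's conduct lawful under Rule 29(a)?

(a) weather ok — satisfied.
(i) supervisor present — not satisfied.
(ii) no residence in 50 ft — not satisfied.
(iii) holds permit — not met.
So (b) is not satisfied (F OR F OR F).
So (1) is not satisfied (T AND F).
(i) ≤ 3 hrs duration — met.
(ii) start within hours — not satisfied.
So (a) is satisfied (T OR F).
(b) ≥14 days' notice — satisfied.
(i) not (Schedule A material) — not satisfied.
(ii) not (site inspected) — not satisfied.
(c): F OR F → false.
(2): T AND T AND F → false.
Overall: F OR F → false.

No — unlawful.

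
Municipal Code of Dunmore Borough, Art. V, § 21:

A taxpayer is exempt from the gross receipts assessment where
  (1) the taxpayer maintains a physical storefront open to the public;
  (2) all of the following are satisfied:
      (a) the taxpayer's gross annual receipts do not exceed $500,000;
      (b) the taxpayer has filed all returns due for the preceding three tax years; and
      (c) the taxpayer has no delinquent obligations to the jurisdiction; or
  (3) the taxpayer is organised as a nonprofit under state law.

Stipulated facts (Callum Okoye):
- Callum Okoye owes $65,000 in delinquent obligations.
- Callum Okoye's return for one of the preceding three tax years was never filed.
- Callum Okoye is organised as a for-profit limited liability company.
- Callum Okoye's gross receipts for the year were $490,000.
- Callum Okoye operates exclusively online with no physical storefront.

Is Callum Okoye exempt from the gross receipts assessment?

No — not exempt.

(1) has storefront — not met.
(a) receipts ≤ $500,000 — met.
(b) returns current — not met.
(c) no delinquency — not satisfied.
So (2) is not satisfied (T AND F AND F).
(3) nonprofit — fails.
Overall: F OR F OR F → false.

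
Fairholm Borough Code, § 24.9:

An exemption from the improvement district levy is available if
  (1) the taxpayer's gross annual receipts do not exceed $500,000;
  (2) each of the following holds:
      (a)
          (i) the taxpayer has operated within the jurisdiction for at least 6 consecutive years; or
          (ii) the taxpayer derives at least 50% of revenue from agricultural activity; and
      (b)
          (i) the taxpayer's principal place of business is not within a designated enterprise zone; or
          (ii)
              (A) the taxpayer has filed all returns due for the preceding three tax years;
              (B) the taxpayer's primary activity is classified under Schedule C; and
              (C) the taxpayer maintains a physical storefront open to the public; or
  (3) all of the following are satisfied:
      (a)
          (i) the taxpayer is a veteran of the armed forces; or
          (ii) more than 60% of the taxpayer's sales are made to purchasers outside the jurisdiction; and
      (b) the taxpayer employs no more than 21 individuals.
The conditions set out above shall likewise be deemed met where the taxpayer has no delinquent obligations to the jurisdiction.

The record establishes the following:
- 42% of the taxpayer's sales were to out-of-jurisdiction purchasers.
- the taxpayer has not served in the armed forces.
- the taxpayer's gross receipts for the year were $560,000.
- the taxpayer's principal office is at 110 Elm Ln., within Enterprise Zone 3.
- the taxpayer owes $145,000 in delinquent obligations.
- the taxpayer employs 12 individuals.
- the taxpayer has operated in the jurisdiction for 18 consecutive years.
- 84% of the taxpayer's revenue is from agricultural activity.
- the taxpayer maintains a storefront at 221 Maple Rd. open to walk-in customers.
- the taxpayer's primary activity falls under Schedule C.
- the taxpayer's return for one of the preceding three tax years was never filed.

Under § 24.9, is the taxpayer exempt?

(1) receipts ≤ $500,000 — fails.
(i) ≥ 6 yrs in jurisdiction — satisfied.
(ii) ≥50% agricultural — satisfied.
(a): T OR T → true.
(i) not (in enterprise zone) — not satisfied.
(A) returns current — not met.
(B) Schedule C activity — holds.
(C) has storefront — met.
(ii) = F AND T AND T = false.
(b) = F OR F = false.
(2): T AND F → false.
(i) veteran — not met.
(ii) >60% out-of-jur. sales — not met.
(a) = F OR F = false.
(b) ≤ 21 employees — satisfied.
So (3) is not satisfied (F AND T).
So Overall is not satisfied (F OR F OR F).
Exception (no delinquency) — not satisfied.
Result: main false OR exception false → false.

No — not exempt.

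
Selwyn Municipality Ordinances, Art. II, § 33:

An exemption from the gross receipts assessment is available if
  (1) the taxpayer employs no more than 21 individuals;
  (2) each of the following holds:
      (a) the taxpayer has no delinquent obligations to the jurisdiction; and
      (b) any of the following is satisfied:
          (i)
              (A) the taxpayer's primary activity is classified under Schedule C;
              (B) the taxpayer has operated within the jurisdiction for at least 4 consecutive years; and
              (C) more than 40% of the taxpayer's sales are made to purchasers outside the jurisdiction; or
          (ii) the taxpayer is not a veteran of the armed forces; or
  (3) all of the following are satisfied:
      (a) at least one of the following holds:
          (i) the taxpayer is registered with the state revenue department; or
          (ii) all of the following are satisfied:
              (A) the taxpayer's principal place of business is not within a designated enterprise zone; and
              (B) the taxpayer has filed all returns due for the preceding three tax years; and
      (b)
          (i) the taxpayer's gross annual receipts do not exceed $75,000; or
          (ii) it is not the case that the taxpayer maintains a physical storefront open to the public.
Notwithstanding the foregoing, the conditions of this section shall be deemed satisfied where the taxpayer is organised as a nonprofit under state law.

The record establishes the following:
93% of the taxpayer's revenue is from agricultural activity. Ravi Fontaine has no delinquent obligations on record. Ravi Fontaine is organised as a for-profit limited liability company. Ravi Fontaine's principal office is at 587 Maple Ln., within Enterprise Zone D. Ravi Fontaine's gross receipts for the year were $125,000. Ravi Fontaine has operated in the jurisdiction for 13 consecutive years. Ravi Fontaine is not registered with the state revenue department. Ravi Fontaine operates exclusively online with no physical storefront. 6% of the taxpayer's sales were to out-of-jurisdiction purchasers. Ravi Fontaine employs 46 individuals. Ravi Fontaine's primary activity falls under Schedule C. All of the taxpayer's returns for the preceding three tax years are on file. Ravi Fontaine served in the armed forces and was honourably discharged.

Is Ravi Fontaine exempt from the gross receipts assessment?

No — not exempt.

(1) ≤ 21 employees — fails.
(a) no delinquency — holds.
(A) Schedule C activity — met.
(B) ≥ 4 yrs in jurisdiction — met.
(C) >40% out-of-jur. sales — not satisfied.
(i): T AND T AND F → false.
(ii) not (veteran) — not met.
So (b) is not satisfied (F OR F).
(2): T AND F → false.
(i) state-registered — not satisfied.
(A) not (in enterprise zone) — not satisfied.
(B) returns current — met.
(ii) = F AND T = false.
(a) = F OR F = false.
(i) receipts ≤ $75,000 — not satisfied.
(ii) not (has storefront) — holds.
So (b) is satisfied (F OR T).
(3) = F AND T = false.
Overall = F OR F OR F = false.
Exception (nonprofit) — not satisfied.
Result: main false OR exception false → false.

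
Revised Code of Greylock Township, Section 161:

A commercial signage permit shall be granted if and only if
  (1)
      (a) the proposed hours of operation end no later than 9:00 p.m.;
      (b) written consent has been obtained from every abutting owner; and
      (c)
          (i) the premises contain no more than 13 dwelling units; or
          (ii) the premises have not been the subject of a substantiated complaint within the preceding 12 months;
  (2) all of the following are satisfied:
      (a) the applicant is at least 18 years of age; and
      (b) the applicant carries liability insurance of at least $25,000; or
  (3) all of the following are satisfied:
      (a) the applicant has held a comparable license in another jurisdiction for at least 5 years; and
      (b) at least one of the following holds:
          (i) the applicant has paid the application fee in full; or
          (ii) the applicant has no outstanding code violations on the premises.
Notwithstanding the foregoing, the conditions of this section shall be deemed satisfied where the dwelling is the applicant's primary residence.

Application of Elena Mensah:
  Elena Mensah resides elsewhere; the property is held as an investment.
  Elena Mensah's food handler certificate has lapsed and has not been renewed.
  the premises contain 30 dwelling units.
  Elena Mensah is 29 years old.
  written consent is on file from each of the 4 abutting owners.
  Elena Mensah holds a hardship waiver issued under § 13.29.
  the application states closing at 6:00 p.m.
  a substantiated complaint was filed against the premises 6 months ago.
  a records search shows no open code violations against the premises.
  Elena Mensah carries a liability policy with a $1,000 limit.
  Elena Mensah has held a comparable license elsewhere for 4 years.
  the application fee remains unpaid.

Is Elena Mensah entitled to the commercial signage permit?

No — denied.

(a) closes by 9 p.m. — met.
(b) all abutters consent — holds.
(i) ≤ 13 units — not satisfied.
(ii) no complaint in 12 mo. — fails.
So (c) is not satisfied (F OR F).
So (1) is not satisfied (T AND T AND F).
(a) age ≥ 18 — satisfied.
(b) insurance ≥ $25,000 — not satisfied.
So (2) is not satisfied (T AND F).
(a) prior license ≥ 5 yr — not met.
(i) fee paid — not satisfied.
(ii) no code violations — met.
(b) = F OR T = true.
(3) = F AND T = false.
Overall = F OR F OR F = false.
Exception (primary residence) — not satisfied.
Result: main false OR exception false → false.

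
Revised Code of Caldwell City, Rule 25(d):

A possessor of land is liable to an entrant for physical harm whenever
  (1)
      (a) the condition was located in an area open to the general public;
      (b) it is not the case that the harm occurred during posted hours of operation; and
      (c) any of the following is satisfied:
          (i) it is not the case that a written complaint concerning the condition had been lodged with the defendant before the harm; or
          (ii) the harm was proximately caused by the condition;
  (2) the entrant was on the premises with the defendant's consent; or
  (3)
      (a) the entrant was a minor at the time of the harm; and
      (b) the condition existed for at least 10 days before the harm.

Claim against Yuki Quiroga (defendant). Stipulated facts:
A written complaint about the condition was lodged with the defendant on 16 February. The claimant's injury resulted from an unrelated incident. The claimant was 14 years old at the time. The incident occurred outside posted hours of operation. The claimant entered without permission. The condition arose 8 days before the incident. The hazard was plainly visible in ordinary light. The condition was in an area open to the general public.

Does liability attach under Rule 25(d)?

(a) public area — met.
(b) not (during posted hours) — satisfied.
(i) not (complaint lodged) — fails.
(ii) proximate cause — fails.
(c): F OR F → false.
So (1) is not satisfied (T AND T AND F).
(2) consent to enter — not satisfied.
(a) entrant a minor — holds.
(b) condition ≥10 days old — not met.
So (3) is not satisfied (T AND F).
Overall: F OR F OR F → false.

No — not liable.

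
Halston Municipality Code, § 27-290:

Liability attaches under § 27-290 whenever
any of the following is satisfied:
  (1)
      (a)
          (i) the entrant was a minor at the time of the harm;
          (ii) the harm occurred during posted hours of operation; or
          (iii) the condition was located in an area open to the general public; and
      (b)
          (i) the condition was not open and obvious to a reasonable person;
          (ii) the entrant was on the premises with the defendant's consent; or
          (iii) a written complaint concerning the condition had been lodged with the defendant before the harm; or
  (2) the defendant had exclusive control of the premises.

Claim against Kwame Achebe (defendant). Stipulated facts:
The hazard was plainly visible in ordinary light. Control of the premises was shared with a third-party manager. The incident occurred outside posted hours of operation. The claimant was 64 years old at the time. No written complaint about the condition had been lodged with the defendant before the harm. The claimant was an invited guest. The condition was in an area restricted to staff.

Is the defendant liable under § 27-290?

(i) entrant a minor — not satisfied.
(ii) during posted hours — not met.
(iii) public area — fails.
(a) = F OR F OR F = false.
(i) not open/obvious — not satisfied.
(ii) consent to enter — holds.
(iii) complaint lodged — not satisfied.
(b): F OR T OR F → true.
So (1) is not satisfied (F AND T).
(2) exclusive control — fails.
Overall = F OR F = false.

No — not liable.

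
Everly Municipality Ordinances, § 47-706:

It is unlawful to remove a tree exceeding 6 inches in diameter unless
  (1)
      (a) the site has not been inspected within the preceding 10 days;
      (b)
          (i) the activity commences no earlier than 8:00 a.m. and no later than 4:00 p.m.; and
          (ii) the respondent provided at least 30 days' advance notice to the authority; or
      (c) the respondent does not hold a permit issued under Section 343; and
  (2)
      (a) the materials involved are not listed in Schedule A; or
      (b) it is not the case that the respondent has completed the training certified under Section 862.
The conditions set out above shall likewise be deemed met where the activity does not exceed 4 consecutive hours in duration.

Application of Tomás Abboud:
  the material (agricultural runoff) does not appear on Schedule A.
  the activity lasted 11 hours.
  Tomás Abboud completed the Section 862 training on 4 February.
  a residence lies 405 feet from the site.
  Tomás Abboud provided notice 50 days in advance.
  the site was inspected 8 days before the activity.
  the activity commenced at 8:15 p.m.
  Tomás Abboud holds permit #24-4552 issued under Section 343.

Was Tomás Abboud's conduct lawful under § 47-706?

(a) not (site inspected) — not met.
(i) start within hours — not satisfied.
(ii) ≥30 days' notice — met.
(b): F AND T → false.
(c) not (holds permit) — not met.
So (1) is not satisfied (F OR F OR F).
(a) not (Schedule A material) — satisfied.
(b) not (training certified) — not satisfied.
So (2) is satisfied (T OR F).
Overall = F AND T = false.
Exception (≤ 4 hrs duration) — not satisfied.
Result: main false OR exception false → false.

No — unlawful.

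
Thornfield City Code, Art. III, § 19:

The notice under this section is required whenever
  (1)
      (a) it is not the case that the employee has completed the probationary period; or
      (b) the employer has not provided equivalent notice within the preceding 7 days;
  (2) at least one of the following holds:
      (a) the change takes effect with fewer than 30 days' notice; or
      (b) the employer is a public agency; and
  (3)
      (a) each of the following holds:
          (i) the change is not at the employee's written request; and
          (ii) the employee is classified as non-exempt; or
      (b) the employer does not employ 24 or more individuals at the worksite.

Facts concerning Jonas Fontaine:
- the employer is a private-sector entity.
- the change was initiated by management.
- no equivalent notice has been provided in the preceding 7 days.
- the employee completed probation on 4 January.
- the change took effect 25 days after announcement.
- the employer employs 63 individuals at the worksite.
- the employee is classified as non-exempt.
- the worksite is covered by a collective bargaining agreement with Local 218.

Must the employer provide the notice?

(a) not (past probation) — not satisfied.
(b) no recent notice — satisfied.
(1) = F OR T = true.
(a) < 30 days' notice — satisfied.
(b) public agency — not met.
(2) = T OR F = true.
(i) not employee-requested — met.
(ii) non-exempt — satisfied.
So (a) is satisfied (T AND T).
(b) not (≥ 24 at site) — not met.
So (3) is satisfied (T OR F).
Overall: T AND T AND T → true.

Yes — required.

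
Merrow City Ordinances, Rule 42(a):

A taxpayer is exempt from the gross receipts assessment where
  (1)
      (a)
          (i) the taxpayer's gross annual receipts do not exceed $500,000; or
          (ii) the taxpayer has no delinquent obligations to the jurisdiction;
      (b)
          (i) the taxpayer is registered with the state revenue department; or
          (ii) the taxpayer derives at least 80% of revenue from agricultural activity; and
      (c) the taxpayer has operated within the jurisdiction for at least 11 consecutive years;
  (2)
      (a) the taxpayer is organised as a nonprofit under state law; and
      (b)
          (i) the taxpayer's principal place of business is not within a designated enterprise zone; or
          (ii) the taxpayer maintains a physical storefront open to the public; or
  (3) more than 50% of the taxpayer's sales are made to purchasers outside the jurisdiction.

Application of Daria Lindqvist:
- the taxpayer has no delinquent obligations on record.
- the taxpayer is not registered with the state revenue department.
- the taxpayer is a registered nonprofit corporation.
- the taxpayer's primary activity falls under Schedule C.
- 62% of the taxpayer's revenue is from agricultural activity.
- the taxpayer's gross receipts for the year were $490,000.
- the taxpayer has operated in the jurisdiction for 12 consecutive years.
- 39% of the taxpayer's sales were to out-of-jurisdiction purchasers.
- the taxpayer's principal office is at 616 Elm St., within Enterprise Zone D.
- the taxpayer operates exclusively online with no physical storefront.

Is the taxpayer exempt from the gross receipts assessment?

(i) receipts ≤ $500,000 — satisfied.
(ii) no delinquency — holds.
So (a) is satisfied (T OR T).
(i) state-registered — not satisfied.
(ii) ≥80% agricultural — fails.
(b): F OR F → false.
(c) ≥ 11 yrs in jurisdiction — satisfied.
(1) = T AND F AND T = false.
(a) nonprofit — holds.
(i) not (in enterprise zone) — not satisfied.
(ii) has storefront — not met.
(b) = F OR F = false.
(2) = T AND F = false.
(3) >50% out-of-jur. sales — fails.
So Overall is not satisfied (F OR F OR F).

No — not exempt.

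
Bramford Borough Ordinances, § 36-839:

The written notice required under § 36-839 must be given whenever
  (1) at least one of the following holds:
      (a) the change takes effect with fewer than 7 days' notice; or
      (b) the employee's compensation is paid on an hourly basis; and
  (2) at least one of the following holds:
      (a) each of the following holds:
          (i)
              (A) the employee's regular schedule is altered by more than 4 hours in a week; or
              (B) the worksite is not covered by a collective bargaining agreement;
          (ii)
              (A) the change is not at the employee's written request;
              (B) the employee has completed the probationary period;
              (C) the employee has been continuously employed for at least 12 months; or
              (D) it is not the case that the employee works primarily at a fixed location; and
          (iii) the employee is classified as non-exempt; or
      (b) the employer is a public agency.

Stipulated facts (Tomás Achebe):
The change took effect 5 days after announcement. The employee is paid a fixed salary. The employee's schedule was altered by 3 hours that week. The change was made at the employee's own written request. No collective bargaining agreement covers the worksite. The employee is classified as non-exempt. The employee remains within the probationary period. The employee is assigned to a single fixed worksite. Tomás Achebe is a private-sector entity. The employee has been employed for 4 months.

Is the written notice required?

No — not required.

(a) < 7 days' notice — met.
(b) hourly-paid — fails.
So (1) is satisfied (T OR F).
(A) schedule shift > 4h — not satisfied.
(B) no CBA — met.
So (i) is satisfied (F OR T).
(A) not employee-requested — not satisfied.
(B) past probation — fails.
(C) tenure ≥ 12 mo. — not met.
(D) not (fixed location) — fails.
(ii) = F OR F OR F OR F = false.
(iii) non-exempt — satisfied.
(a) = T AND F AND T = false.
(b) public agency — not satisfied.
(2): F OR F → false.
Overall: T AND F → false.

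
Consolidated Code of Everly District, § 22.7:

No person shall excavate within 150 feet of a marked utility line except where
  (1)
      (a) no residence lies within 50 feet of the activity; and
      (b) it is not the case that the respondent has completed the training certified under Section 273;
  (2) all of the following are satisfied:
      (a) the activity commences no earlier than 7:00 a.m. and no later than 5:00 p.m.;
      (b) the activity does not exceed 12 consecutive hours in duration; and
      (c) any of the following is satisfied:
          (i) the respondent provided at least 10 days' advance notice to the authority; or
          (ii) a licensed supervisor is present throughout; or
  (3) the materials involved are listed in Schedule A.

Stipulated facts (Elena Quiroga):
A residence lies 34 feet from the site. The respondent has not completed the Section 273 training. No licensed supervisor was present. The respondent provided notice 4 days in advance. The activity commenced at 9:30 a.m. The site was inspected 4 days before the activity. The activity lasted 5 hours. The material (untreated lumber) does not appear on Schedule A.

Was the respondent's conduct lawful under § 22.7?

No — unlawful.

(a) no residence in 50 ft — not satisfied.
(b) not (training certified) — met.
So (1) is not satisfied (F AND T).
(a) start within hours — satisfied.
(b) ≤ 12 hrs duration — satisfied.
(i) ≥10 days' notice — not satisfied.
(ii) supervisor present — not satisfied.
(c): F OR F → false.
(2): T AND T AND F → false.
(3) Schedule A material — not satisfied.
So Overall is not satisfied (F OR F OR F).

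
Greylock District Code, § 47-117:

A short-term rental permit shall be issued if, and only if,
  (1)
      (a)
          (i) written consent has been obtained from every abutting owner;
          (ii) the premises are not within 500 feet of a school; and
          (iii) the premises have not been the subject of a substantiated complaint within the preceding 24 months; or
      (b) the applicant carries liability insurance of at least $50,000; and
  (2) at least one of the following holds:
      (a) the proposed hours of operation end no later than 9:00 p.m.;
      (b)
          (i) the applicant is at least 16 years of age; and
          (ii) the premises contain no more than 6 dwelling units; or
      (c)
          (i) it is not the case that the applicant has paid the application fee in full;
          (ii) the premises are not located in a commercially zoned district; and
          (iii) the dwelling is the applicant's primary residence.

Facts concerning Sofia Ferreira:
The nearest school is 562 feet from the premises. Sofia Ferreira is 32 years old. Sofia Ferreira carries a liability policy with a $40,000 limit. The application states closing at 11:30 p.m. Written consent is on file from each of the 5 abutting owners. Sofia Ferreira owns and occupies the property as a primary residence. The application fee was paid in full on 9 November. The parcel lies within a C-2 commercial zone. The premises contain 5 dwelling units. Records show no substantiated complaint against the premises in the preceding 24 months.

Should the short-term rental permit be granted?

Yes — granted.

(i) all abutters consent — met.
(ii) ≥500 ft from school — holds.
(iii) no complaint in 24 mo. — holds.
(a): T AND T AND T → true.
(b) insurance ≥ $50,000 — fails.
(1): T OR F → true.
(a) closes by 9 p.m. — not satisfied.
(i) age ≥ 16 — holds.
(ii) ≤ 6 units — met.
(b) = T AND T = true.
(i) not (fee paid) — not met.
(ii) not (commercially zoned) — not satisfied.
(iii) primary residence — satisfied.
(c): F AND F AND T → false.
(2): F OR T OR F → true.
So Overall is satisfied (T AND T).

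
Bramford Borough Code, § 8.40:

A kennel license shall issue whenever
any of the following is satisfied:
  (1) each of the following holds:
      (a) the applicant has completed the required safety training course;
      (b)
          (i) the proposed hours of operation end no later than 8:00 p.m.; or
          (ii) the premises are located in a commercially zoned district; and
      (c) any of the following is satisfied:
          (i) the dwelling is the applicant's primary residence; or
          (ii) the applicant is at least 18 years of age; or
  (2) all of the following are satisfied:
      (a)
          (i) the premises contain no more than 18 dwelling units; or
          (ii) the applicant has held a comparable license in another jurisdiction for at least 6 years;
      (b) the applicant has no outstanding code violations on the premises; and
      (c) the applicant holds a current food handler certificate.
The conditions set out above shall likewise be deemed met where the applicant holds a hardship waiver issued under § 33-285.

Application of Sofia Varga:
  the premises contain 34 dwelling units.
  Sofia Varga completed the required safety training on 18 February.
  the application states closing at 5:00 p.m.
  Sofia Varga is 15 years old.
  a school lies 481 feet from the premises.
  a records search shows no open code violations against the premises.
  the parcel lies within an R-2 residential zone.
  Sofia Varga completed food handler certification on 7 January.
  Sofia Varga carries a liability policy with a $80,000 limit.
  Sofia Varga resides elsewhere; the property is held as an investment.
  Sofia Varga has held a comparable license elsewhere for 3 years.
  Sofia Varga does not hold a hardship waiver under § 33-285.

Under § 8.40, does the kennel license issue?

(a) safety training — holds.
(i) closes by 8 p.m. — holds.
(ii) commercially zoned — not satisfied.
(b): T OR F → true.
(i) primary residence — not met.
(ii) age ≥ 18 — not satisfied.
(c): F OR F → false.
(1): T AND T AND F → false.
(i) ≤ 18 units — not satisfied.
(ii) prior license ≥ 6 yr — not met.
(a): F OR F → false.
(b) no code violations — met.
(c) food handler cert. — holds.
(2): F AND T AND T → false.
Overall = F OR F = false.
Exception (hardship waiver) — not satisfied.
Result: main false OR exception false → false.

No — denied.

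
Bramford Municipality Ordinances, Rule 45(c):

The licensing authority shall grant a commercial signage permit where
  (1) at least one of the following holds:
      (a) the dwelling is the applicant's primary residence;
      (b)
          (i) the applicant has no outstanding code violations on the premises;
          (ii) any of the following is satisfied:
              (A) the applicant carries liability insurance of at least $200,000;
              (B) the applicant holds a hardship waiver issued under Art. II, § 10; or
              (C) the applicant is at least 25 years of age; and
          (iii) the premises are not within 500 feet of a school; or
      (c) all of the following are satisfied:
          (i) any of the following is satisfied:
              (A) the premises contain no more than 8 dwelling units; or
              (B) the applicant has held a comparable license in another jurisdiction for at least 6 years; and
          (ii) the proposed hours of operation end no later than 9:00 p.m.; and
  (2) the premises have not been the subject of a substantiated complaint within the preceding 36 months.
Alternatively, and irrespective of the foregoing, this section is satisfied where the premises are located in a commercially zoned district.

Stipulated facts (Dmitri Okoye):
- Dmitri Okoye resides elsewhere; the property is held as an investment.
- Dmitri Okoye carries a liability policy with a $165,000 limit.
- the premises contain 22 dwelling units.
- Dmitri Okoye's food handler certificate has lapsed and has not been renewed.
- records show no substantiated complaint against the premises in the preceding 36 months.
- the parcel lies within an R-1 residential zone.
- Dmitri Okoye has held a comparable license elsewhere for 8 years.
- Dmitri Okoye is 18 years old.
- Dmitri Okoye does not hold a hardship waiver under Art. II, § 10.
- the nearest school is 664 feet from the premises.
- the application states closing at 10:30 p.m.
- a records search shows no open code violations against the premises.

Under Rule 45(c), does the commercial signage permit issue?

No — denied.

(a) primary residence — fails.
(i) no code violations — met.
(A) insurance ≥ $200,000 — not satisfied.
(B) hardship waiver — not satisfied.
(C) age ≥ 25 — fails.
(ii): F OR F OR F → false.
(iii) ≥500 ft from school — met.
(b) = T AND F AND T = false.
(A) ≤ 8 units — not satisfied.
(B) prior license ≥ 6 yr — met.
So (i) is satisfied (F OR T).
(ii) closes by 9 p.m. — not satisfied.
(c): T AND F → false.
So (1) is not satisfied (F OR F OR F).
(2) no complaint in 36 mo. — met.
Overall = F AND T = false.
Exception (commercially zoned) — not satisfied.
Result: main false OR exception false → false.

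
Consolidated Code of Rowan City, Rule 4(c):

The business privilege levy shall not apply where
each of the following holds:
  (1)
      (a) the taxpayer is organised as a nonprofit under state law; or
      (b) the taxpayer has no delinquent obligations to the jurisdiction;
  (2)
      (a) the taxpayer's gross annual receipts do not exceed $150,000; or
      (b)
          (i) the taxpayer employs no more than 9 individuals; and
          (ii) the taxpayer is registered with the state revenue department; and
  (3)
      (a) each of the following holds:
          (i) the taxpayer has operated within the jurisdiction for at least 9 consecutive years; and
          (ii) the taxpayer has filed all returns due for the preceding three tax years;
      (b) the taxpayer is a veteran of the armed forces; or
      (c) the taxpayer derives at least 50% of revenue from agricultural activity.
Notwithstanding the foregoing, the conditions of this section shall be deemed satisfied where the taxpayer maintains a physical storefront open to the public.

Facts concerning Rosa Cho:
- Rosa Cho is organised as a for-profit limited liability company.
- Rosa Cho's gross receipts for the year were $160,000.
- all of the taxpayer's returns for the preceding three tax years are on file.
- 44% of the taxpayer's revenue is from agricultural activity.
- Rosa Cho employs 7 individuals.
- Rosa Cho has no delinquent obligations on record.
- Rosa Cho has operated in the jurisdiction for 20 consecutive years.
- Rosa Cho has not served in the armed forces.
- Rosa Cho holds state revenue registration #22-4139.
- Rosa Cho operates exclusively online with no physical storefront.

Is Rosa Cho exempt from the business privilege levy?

(a) nonprofit — fails.
(b) no delinquency — met.
(1): F OR T → true.
(a) receipts ≤ $150,000 — not met.
(i) ≤ 9 employees — met.
(ii) state-registered — holds.
So (b) is satisfied (T AND T).
(2) = F OR T = true.
(i) ≥ 9 yrs in jurisdiction — met.
(ii) returns current — satisfied.
(a): T AND T → true.
(b) veteran — not satisfied.
(c) ≥50% agricultural — fails.
So (3) is satisfied (T OR F OR F).
So Overall is satisfied (T AND T AND T).
Exception (has storefront) — not satisfied.
Result: main true OR exception false → true.

Yes — exempt.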